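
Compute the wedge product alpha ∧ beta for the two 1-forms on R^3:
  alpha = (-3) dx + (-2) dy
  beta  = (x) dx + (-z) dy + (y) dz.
alpha ∧ beta = (2*x + 3*z) dx ∧ dy + (-3*y) dx ∧ dz + (-2*y) dy ∧ dz

Distribute the wedge, using dx_i ∧ dx_j = -dx_j ∧ dx_i and dx_i ∧ dx_i = 0. For each pair (i, j) with i < j, the coefficient of dx_i ∧ dx_j in alpha ∧ beta is (alpha_i * beta_j - alpha_j * beta_i). Collecting: alpha ∧ beta = (2*x + 3*z) dx ∧ dy + (-3*y) dx ∧ dz + (-2*y) dy ∧ dz.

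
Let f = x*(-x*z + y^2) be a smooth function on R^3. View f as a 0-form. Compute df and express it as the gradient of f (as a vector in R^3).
df = (-2*x*z + y^2) dx + (2*x*y) dy + (-x^2) dz; grad f = (-2*x*z + y^2, 2*x*y, -x^2)

For a 0-form f, d f = (∂f/∂x) dx + (∂f/∂y) dy + (∂f/∂z) dz. The components of the vector representation are exactly the entries of grad f in Cartesian coordinates:
  ∂f/∂x = -2*x*z + y^2
  ∂f/∂y = 2*x*y
  ∂f/∂z = -x^2.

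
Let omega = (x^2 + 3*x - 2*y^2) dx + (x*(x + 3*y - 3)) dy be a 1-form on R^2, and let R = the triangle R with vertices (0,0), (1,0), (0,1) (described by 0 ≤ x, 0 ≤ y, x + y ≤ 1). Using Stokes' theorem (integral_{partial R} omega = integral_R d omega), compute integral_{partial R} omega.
integral_(partial R) omega = 0

Stokes: integral_partial_R omega = integral_R d omega with d omega = (∂Q/∂x - ∂P/∂y) dx ∧ dy.
  ∂Q/∂x = 2*x + 3*y - 3
  ∂P/∂y = -4*y
  integrand = ∂Q/∂x - ∂P/∂y = 2*x + 7*y - 3.
Integrating over R: integral_0^1 integral_0^{1-x} (2*x + 7*y - 3) dy dx = 0.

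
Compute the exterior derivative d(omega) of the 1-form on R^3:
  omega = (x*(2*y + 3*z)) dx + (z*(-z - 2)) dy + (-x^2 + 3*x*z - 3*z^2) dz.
d(omega) = (-2*x) dx ∧ dy + (-5*x + 3*z) dx ∧ dz + (2*z + 2) dy ∧ dz

For a 1-form omega = sum_i f_i dx_i, the exterior derivative is
  d(omega) = sum_{i < j} (∂f_j/∂x_i - ∂f_i/∂x_j) dx_i ∧ dx_j.
  coefficient of dx ∧ dy: ∂f_2/∂x - ∂f_1/∂y = ∂(z*(-z - 2))/∂x - ∂(x*(2*y + 3*z))/∂y = -2*x
  coefficient of dx ∧ dz: ∂f_3/∂x - ∂f_1/∂z = ∂(-x^2 + 3*x*z - 3*z^2)/∂x - ∂(x*(2*y + 3*z))/∂z = -5*x + 3*z
  coefficient of dy ∧ dz: ∂f_3/∂y - ∂f_2/∂z = ∂(-x^2 + 3*x*z - 3*z^2)/∂y - ∂(z*(-z - 2))/∂z = 2*z + 2
Assembling: d(omega) = (-2*x) dx ∧ dy + (-5*x + 3*z) dx ∧ dz + (2*z + 2) dy ∧ dz.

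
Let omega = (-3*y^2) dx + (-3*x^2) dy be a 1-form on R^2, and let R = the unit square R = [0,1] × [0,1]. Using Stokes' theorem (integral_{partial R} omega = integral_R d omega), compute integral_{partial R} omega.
integral_(partial R) omega = 0

Stokes: integral_partial_R omega = integral_R d omega with d omega = (∂Q/∂x - ∂P/∂y) dx ∧ dy.
  ∂Q/∂x = -6*x
  ∂P/∂y = -6*y
  integrand = ∂Q/∂x - ∂P/∂y = -6*x + 6*y.
Integrating over R: integral_0^1 integral_0^1 (-6*x + 6*y) dx dy = 0.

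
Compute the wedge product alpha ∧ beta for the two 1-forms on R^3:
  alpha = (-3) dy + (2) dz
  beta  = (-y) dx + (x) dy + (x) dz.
alpha ∧ beta = (-3*y) dx ∧ dy + (-5*x) dy ∧ dz + (2*y) dx ∧ dz

Distribute the wedge, using dx_i ∧ dx_j = -dx_j ∧ dx_i and dx_i ∧ dx_i = 0. For each pair (i, j) with i < j, the coefficient of dx_i ∧ dx_j in alpha ∧ beta is (alpha_i * beta_j - alpha_j * beta_i). Collecting: alpha ∧ beta = (-3*y) dx ∧ dy + (-5*x) dy ∧ dz + (2*y) dx ∧ dz.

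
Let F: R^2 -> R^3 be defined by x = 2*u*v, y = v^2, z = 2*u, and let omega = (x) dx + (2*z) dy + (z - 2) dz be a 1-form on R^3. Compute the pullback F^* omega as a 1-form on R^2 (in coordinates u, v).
F^* omega = (4*u*v^2 + 4*u - 4) du + (4*u*v*(u + 2)) dv

Using F^*(f dg) = (f ∘ F) d(g ∘ F), substitute each coordinate x_i by F_i(u, v) in f_i, and replace dx_i by d F_i = (∂F_i/∂u) du + (∂F_i/∂v) dv.
  For the x component: f_1(F) = 2*u*v; d F_1 = (2*v) du + (2*u) dv
  For the y component: f_2(F) = 4*u; d F_2 = (0) du + (2*v) dv
  For the z component: f_3(F) = 2*u - 2; d F_3 = (2) du + (0) dv
Combining and collecting du, dv coefficients:
  coeff of du: 4*u*v^2 + 4*u - 4
  coeff of dv: 4*u*v*(u + 2)
F^* omega = (4*u*v^2 + 4*u - 4) du + (4*u*v*(u + 2)) dv.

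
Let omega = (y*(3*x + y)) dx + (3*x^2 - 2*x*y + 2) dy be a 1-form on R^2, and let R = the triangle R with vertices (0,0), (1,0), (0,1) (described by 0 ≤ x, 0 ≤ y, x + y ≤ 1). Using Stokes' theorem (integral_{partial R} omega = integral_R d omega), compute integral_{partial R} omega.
integral_(partial R) omega = -1/6

Stokes: integral_partial_R omega = integral_R d omega with d omega = (∂Q/∂x - ∂P/∂y) dx ∧ dy.
  ∂Q/∂x = 6*x - 2*y
  ∂P/∂y = 3*x + 2*y
  integrand = ∂Q/∂x - ∂P/∂y = 3*x - 4*y.
Integrating over R: integral_0^1 integral_0^{1-x} (3*x - 4*y) dy dx = -1/6.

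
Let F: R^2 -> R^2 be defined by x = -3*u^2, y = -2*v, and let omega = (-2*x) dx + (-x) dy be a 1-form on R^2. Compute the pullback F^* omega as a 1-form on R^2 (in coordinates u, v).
F^* omega = (-36*u^3) du + (-6*u^2) dv

Using F^*(f dg) = (f ∘ F) d(g ∘ F), substitute each coordinate x_i by F_i(u, v) in f_i, and replace dx_i by d F_i = (∂F_i/∂u) du + (∂F_i/∂v) dv.
  For the x component: f_1(F) = 6*u^2; d F_1 = (-6*u) du + (0) dv
  For the y component: f_2(F) = 3*u^2; d F_2 = (0) du + (-2) dv
Combining and collecting du, dv coefficients:
  coeff of du: -36*u^3
  coeff of dv: -6*u^2
F^* omega = (-36*u^3) du + (-6*u^2) dv.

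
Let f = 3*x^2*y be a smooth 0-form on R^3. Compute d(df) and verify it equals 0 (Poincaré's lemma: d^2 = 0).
d(df) = 0

Step 1: df = sum_i (∂f/∂x_i) dx_i = (6*x*y) dx + (3*x^2) dy + (0) dz.
Step 2: Apply d again. Using the 1-form formula, the coefficient of dx ∧ dy in d(df) is ∂^2 f/∂x ∂y - ∂^2 f/∂y ∂x = (6*x) - (6*x) = 0 (equality of mixed partials for smooth f).
Similarly for dx ∧ dz and dy ∧ dz — all coefficients vanish. So d(df) = 0.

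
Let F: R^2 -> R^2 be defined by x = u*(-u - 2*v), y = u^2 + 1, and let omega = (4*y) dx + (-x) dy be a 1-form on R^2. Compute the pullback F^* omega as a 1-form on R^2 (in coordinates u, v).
F^* omega = (-6*u^3 - 4*u^2*v - 8*u - 8*v) du + (8*u*(-u^2 - 1)) dv

Using F^*(f dg) = (f ∘ F) d(g ∘ F), substitute each coordinate x_i by F_i(u, v) in f_i, and replace dx_i by d F_i = (∂F_i/∂u) du + (∂F_i/∂v) dv.
  For the x component: f_1(F) = 4*u^2 + 4; d F_1 = (-2*u - 2*v) du + (-2*u) dv
  For the y component: f_2(F) = u*(u + 2*v); d F_2 = (2*u) du + (0) dv
Combining and collecting du, dv coefficients:
  coeff of du: -6*u^3 - 4*u^2*v - 8*u - 8*v
  coeff of dv: 8*u*(-u^2 - 1)
F^* omega = (-6*u^3 - 4*u^2*v - 8*u - 8*v) du + (8*u*(-u^2 - 1)) dv.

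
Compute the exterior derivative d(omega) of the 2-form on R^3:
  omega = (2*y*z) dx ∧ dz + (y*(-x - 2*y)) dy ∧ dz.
d(omega) = (-y - 2*z) dx ∧ dy ∧ dz

For a 2-form omega = sum_{i<j} g_{ij} dx_i ∧ dx_j, the exterior derivative is
  d(omega) = sum_{i<j} d(g_{ij}) ∧ dx_i ∧ dx_j = sum_{i<j, k} (∂g_{ij}/∂x_k) dx_k ∧ dx_i ∧ dx_j.
Expand each term, using dx_k ∧ dx_i ∧ dx_j = sgn(permutation) dx_{(a)} ∧ dx_{(b)} ∧ dx_{(c)} with (a < b < c) sorted:
  d(2*y*z) includes (∂/∂y)(2*y*z) dy = (2*z) dy, which multiplied by dx ∧ dz gives (-2*z) dx ∧ dy ∧ dz
  d(y*(-x - 2*y)) includes (∂/∂x)(y*(-x - 2*y)) dx = (-y) dx, which multiplied by dy ∧ dz gives (-y) dx ∧ dy ∧ dz
Collecting like 3-forms: d(omega) = (-y - 2*z) dx ∧ dy ∧ dz.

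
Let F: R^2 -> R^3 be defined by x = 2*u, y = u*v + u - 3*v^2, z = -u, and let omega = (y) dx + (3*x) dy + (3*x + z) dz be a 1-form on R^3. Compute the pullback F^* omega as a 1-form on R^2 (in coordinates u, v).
F^* omega = (8*u*v + 3*u - 6*v^2) du + (6*u*(u - 6*v)) dv

Using F^*(f dg) = (f ∘ F) d(g ∘ F), substitute each coordinate x_i by F_i(u, v) in f_i, and replace dx_i by d F_i = (∂F_i/∂u) du + (∂F_i/∂v) dv.
  For the x component: f_1(F) = u*v + u - 3*v^2; d F_1 = (2) du + (0) dv
  For the y component: f_2(F) = 6*u; d F_2 = (v + 1) du + (u - 6*v) dv
  For the z component: f_3(F) = 5*u; d F_3 = (-1) du + (0) dv
Combining and collecting du, dv coefficients:
  coeff of du: 8*u*v + 3*u - 6*v^2
  coeff of dv: 6*u*(u - 6*v)
F^* omega = (8*u*v + 3*u - 6*v^2) du + (6*u*(u - 6*v)) dv.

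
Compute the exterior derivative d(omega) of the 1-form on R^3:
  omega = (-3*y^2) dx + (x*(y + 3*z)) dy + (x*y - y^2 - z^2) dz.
d(omega) = (7*y + 3*z) dx ∧ dy + (y) dx ∧ dz + (-2*x - 2*y) dy ∧ dz

For a 1-form omega = sum_i f_i dx_i, the exterior derivative is
  d(omega) = sum_{i < j} (∂f_j/∂x_i - ∂f_i/∂x_j) dx_i ∧ dx_j.
  coefficient of dx ∧ dy: ∂f_2/∂x - ∂f_1/∂y = ∂(x*(y + 3*z))/∂x - ∂(-3*y^2)/∂y = 7*y + 3*z
  coefficient of dx ∧ dz: ∂f_3/∂x - ∂f_1/∂z = ∂(x*y - y^2 - z^2)/∂x - ∂(-3*y^2)/∂z = y
  coefficient of dy ∧ dz: ∂f_3/∂y - ∂f_2/∂z = ∂(x*y - y^2 - z^2)/∂y - ∂(x*(y + 3*z))/∂z = -2*x - 2*y
Assembling: d(omega) = (7*y + 3*z) dx ∧ dy + (y) dx ∧ dz + (-2*x - 2*y) dy ∧ dz.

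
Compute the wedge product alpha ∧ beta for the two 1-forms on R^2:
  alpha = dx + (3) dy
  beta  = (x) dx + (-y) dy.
alpha ∧ beta = (-3*x - y) dx ∧ dy

Distribute the wedge, using dx_i ∧ dx_j = -dx_j ∧ dx_i and dx_i ∧ dx_i = 0. For each pair (i, j) with i < j, the coefficient of dx_i ∧ dx_j in alpha ∧ beta is (alpha_i * beta_j - alpha_j * beta_i). Collecting: alpha ∧ beta = (-3*x - y) dx ∧ dy.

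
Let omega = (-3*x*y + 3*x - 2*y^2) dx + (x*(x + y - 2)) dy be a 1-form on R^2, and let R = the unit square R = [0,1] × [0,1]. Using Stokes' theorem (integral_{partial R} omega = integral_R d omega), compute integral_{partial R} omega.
integral_(partial R) omega = 3

Stokes: integral_partial_R omega = integral_R d omega with d omega = (∂Q/∂x - ∂P/∂y) dx ∧ dy.
  ∂Q/∂x = 2*x + y - 2
  ∂P/∂y = -3*x - 4*y
  integrand = ∂Q/∂x - ∂P/∂y = 5*x + 5*y - 2.
Integrating over R: integral_0^1 integral_0^1 (5*x + 5*y - 2) dx dy = 3.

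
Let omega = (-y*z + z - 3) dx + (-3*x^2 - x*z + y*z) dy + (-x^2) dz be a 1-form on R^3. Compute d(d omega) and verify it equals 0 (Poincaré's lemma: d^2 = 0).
d(d omega) = 0

Step 1: d omega = sum_{i<j} (∂f_j/∂x_i - ∂f_i/∂x_j) dx_i ∧ dx_j:
  coeff of dx ∧ dy: -6*x
  coeff of dx ∧ dz: -2*x + y - 1
  coeff of dy ∧ dz: x - y
Step 2: Apply d again to each 2-form coefficient. The only possible 3-form in R^3 is dx ∧ dy ∧ dz, with coefficient
  ∂(coeff of dy∧dz)/∂x - ∂(coeff of dx∧dz)/∂y + ∂(coeff of dx∧dy)/∂z
  = ∂/∂x (x - y) - ∂/∂y (-2*x + y - 1) + ∂/∂z (-6*x).
Each of these terms simplifies to sums of mixed partials that cancel in pairs. The result is 0 (by equality of mixed partials for smooth functions — Schwarz / Clairaut).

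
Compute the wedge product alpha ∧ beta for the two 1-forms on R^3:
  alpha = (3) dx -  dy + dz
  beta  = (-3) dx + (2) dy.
alpha ∧ beta = (3) dx ∧ dy + (3) dx ∧ dz + (-2) dy ∧ dz

Distribute the wedge, using dx_i ∧ dx_j = -dx_j ∧ dx_i and dx_i ∧ dx_i = 0. For each pair (i, j) with i < j, the coefficient of dx_i ∧ dx_j in alpha ∧ beta is (alpha_i * beta_j - alpha_j * beta_i). Collecting: alpha ∧ beta = (3) dx ∧ dy + (3) dx ∧ dz + (-2) dy ∧ dz.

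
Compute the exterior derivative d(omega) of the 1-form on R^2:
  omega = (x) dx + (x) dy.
d(omega) = (1) dx ∧ dy

For a 1-form omega = sum_i f_i dx_i, the exterior derivative is
  d(omega) = sum_{i < j} (∂f_j/∂x_i - ∂f_i/∂x_j) dx_i ∧ dx_j.
  coefficient of dx ∧ dy: ∂f_2/∂x - ∂f_1/∂y = ∂(x)/∂x - ∂(x)/∂y = 1
Assembling: d(omega) = (1) dx ∧ dy.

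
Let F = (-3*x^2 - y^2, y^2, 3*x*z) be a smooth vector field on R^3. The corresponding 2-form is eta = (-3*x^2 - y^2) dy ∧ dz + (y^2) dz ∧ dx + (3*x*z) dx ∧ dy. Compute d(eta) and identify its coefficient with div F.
d(eta) = (-3*x + 2*y) dx ∧ dy ∧ dz; div F = -3*x + 2*y

For a 2-form in R^3 of the form above, applying d gives a 3-form with coefficient ∂P/∂x + ∂Q/∂y + ∂R/∂z:
  ∂P/∂x = -6*x
  ∂Q/∂y = 2*y
  ∂R/∂z = 3*x
Sum = -3*x + 2*y, which is exactly div F.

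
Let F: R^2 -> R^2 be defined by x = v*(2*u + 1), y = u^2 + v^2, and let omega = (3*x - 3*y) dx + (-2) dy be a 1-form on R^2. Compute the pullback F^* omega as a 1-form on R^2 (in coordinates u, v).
F^* omega = (-6*u^2*v + 12*u*v^2 - 4*u - 6*v^3 + 6*v^2) du + (-6*u^3 + 12*u^2*v - 3*u^2 - 6*u*v^2 + 12*u*v - 3*v^2 - v) dv

Using F^*(f dg) = (f ∘ F) d(g ∘ F), substitute each coordinate x_i by F_i(u, v) in f_i, and replace dx_i by d F_i = (∂F_i/∂u) du + (∂F_i/∂v) dv.
  For the x component: f_1(F) = -3*u^2 + 6*u*v - 3*v^2 + 3*v; d F_1 = (2*v) du + (2*u + 1) dv
  For the y component: f_2(F) = -2; d F_2 = (2*u) du + (2*v) dv
Combining and collecting du, dv coefficients:
  coeff of du: -6*u^2*v + 12*u*v^2 - 4*u - 6*v^3 + 6*v^2
  coeff of dv: -6*u^3 + 12*u^2*v - 3*u^2 - 6*u*v^2 + 12*u*v - 3*v^2 - v
F^* omega = (-6*u^2*v + 12*u*v^2 - 4*u - 6*v^3 + 6*v^2) du + (-6*u^3 + 12*u^2*v - 3*u^2 - 6*u*v^2 + 12*u*v - 3*v^2 - v) dv.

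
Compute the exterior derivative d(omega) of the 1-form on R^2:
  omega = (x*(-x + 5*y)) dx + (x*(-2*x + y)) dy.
d(omega) = (-9*x + y) dx ∧ dy

For a 1-form omega = sum_i f_i dx_i, the exterior derivative is
  d(omega) = sum_{i < j} (∂f_j/∂x_i - ∂f_i/∂x_j) dx_i ∧ dx_j.
  coefficient of dx ∧ dy: ∂f_2/∂x - ∂f_1/∂y = ∂(x*(-2*x + y))/∂x - ∂(x*(-x + 5*y))/∂y = -9*x + y
Assembling: d(omega) = (-9*x + y) dx ∧ dy.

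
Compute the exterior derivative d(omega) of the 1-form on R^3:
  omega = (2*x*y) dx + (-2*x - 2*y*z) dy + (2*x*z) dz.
d(omega) = (-2*x - 2) dx ∧ dy + (2*z) dx ∧ dz + (2*y) dy ∧ dz

For a 1-form omega = sum_i f_i dx_i, the exterior derivative is
  d(omega) = sum_{i < j} (∂f_j/∂x_i - ∂f_i/∂x_j) dx_i ∧ dx_j.
  coefficient of dx ∧ dy: ∂f_2/∂x - ∂f_1/∂y = ∂(-2*x - 2*y*z)/∂x - ∂(2*x*y)/∂y = -2*x - 2
  coefficient of dx ∧ dz: ∂f_3/∂x - ∂f_1/∂z = ∂(2*x*z)/∂x - ∂(2*x*y)/∂z = 2*z
  coefficient of dy ∧ dz: ∂f_3/∂y - ∂f_2/∂z = ∂(2*x*z)/∂y - ∂(-2*x - 2*y*z)/∂z = 2*y
Assembling: d(omega) = (-2*x - 2) dx ∧ dy + (2*z) dx ∧ dz + (2*y) dy ∧ dz.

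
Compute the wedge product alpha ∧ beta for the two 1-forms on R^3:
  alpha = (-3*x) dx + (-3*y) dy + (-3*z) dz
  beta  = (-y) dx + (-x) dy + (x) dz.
alpha ∧ beta = (3*x^2 - 3*y^2) dx ∧ dy + (-3*x^2 - 3*y*z) dx ∧ dz + (-3*x*(y + z)) dy ∧ dz

Distribute the wedge, using dx_i ∧ dx_j = -dx_j ∧ dx_i and dx_i ∧ dx_i = 0. For each pair (i, j) with i < j, the coefficient of dx_i ∧ dx_j in alpha ∧ beta is (alpha_i * beta_j - alpha_j * beta_i). Collecting: alpha ∧ beta = (3*x^2 - 3*y^2) dx ∧ dy + (-3*x^2 - 3*y*z) dx ∧ dz + (-3*x*(y + z)) dy ∧ dz.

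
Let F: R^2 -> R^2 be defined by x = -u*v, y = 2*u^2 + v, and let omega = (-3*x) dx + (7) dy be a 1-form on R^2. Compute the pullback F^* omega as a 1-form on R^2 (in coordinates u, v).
F^* omega = (u*(28 - 3*v^2)) du + (-3*u^2*v + 7) dv

Using F^*(f dg) = (f ∘ F) d(g ∘ F), substitute each coordinate x_i by F_i(u, v) in f_i, and replace dx_i by d F_i = (∂F_i/∂u) du + (∂F_i/∂v) dv.
  For the x component: f_1(F) = 3*u*v; d F_1 = (-v) du + (-u) dv
  For the y component: f_2(F) = 7; d F_2 = (4*u) du + (1) dv
Combining and collecting du, dv coefficients:
  coeff of du: u*(28 - 3*v^2)
  coeff of dv: -3*u^2*v + 7
F^* omega = (u*(28 - 3*v^2)) du + (-3*u^2*v + 7) dv.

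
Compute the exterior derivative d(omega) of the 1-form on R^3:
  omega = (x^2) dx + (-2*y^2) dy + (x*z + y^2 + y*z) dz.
d(omega) = (z) dx ∧ dz + (2*y + z) dy ∧ dz

For a 1-form omega = sum_i f_i dx_i, the exterior derivative is
  d(omega) = sum_{i < j} (∂f_j/∂x_i - ∂f_i/∂x_j) dx_i ∧ dx_j.
  coefficient of dx ∧ dz: ∂f_3/∂x - ∂f_1/∂z = ∂(x*z + y^2 + y*z)/∂x - ∂(x^2)/∂z = z
  coefficient of dy ∧ dz: ∂f_3/∂y - ∂f_2/∂z = ∂(x*z + y^2 + y*z)/∂y - ∂(-2*y^2)/∂z = 2*y + z
Assembling: d(omega) = (z) dx ∧ dz + (2*y + z) dy ∧ dz.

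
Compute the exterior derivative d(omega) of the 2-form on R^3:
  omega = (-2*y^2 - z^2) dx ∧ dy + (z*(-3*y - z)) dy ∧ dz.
d(omega) = (-2*z) dx ∧ dy ∧ dz

For a 2-form omega = sum_{i<j} g_{ij} dx_i ∧ dx_j, the exterior derivative is
  d(omega) = sum_{i<j} d(g_{ij}) ∧ dx_i ∧ dx_j = sum_{i<j, k} (∂g_{ij}/∂x_k) dx_k ∧ dx_i ∧ dx_j.
Expand each term, using dx_k ∧ dx_i ∧ dx_j = sgn(permutation) dx_{(a)} ∧ dx_{(b)} ∧ dx_{(c)} with (a < b < c) sorted:
  d(-2*y^2 - z^2) includes (∂/∂z)(-2*y^2 - z^2) dz = (-2*z) dz, which multiplied by dx ∧ dy gives (-2*z) dx ∧ dy ∧ dz
Collecting like 3-forms: d(omega) = (-2*z) dx ∧ dy ∧ dz.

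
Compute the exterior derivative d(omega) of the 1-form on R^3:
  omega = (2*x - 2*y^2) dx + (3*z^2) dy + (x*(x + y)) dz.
d(omega) = (4*y) dx ∧ dy + (2*x + y) dx ∧ dz + (x - 6*z) dy ∧ dz

For a 1-form omega = sum_i f_i dx_i, the exterior derivative is
  d(omega) = sum_{i < j} (∂f_j/∂x_i - ∂f_i/∂x_j) dx_i ∧ dx_j.
  coefficient of dx ∧ dy: ∂f_2/∂x - ∂f_1/∂y = ∂(3*z^2)/∂x - ∂(2*x - 2*y^2)/∂y = 4*y
  coefficient of dx ∧ dz: ∂f_3/∂x - ∂f_1/∂z = ∂(x*(x + y))/∂x - ∂(2*x - 2*y^2)/∂z = 2*x + y
  coefficient of dy ∧ dz: ∂f_3/∂y - ∂f_2/∂z = ∂(x*(x + y))/∂y - ∂(3*z^2)/∂z = x - 6*z
Assembling: d(omega) = (4*y) dx ∧ dy + (2*x + y) dx ∧ dz + (x - 6*z) dy ∧ dz.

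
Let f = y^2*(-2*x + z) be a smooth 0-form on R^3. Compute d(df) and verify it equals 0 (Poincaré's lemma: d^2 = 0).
d(df) = 0

Step 1: df = sum_i (∂f/∂x_i) dx_i = (-2*y^2) dx + (2*y*(-2*x + z)) dy + (y^2) dz.
Step 2: Apply d again. Using the 1-form formula, the coefficient of dx ∧ dy in d(df) is ∂^2 f/∂x ∂y - ∂^2 f/∂y ∂x = (-4*y) - (-4*y) = 0 (equality of mixed partials for smooth f).
Similarly for dx ∧ dz and dy ∧ dz — all coefficients vanish. So d(df) = 0.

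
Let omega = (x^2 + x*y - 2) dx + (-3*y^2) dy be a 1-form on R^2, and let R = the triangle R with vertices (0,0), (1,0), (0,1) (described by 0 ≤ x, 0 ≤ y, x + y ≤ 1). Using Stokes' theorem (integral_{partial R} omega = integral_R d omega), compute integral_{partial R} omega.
integral_(partial R) omega = -1/6

Stokes: integral_partial_R omega = integral_R d omega with d omega = (∂Q/∂x - ∂P/∂y) dx ∧ dy.
  ∂Q/∂x = 0
  ∂P/∂y = x
  integrand = ∂Q/∂x - ∂P/∂y = -x.
Integrating over R: integral_0^1 integral_0^{1-x} (-x) dy dx = -1/6.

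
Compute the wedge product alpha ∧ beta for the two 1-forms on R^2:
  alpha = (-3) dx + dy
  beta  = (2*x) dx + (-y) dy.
alpha ∧ beta = (-2*x + 3*y) dx ∧ dy

Distribute the wedge, using dx_i ∧ dx_j = -dx_j ∧ dx_i and dx_i ∧ dx_i = 0. For each pair (i, j) with i < j, the coefficient of dx_i ∧ dx_j in alpha ∧ beta is (alpha_i * beta_j - alpha_j * beta_i). Collecting: alpha ∧ beta = (-2*x + 3*y) dx ∧ dy.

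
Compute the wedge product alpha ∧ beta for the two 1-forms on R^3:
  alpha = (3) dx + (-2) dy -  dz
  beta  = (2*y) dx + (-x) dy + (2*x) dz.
alpha ∧ beta = (-3*x + 4*y) dx ∧ dy + (6*x + 2*y) dx ∧ dz + (-5*x) dy ∧ dz

Distribute the wedge, using dx_i ∧ dx_j = -dx_j ∧ dx_i and dx_i ∧ dx_i = 0. For each pair (i, j) with i < j, the coefficient of dx_i ∧ dx_j in alpha ∧ beta is (alpha_i * beta_j - alpha_j * beta_i). Collecting: alpha ∧ beta = (-3*x + 4*y) dx ∧ dy + (6*x + 2*y) dx ∧ dz + (-5*x) dy ∧ dz.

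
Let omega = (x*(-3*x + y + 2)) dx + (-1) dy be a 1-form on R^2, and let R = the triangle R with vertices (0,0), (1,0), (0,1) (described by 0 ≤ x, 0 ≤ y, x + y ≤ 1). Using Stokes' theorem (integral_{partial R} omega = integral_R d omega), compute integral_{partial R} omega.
integral_(partial R) omega = -1/6

Stokes: integral_partial_R omega = integral_R d omega with d omega = (∂Q/∂x - ∂P/∂y) dx ∧ dy.
  ∂Q/∂x = 0
  ∂P/∂y = x
  integrand = ∂Q/∂x - ∂P/∂y = -x.
Integrating over R: integral_0^1 integral_0^{1-x} (-x) dy dx = -1/6.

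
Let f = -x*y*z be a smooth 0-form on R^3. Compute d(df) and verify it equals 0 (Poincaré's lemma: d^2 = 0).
d(df) = 0

Step 1: df = sum_i (∂f/∂x_i) dx_i = (-y*z) dx + (-x*z) dy + (-x*y) dz.
Step 2: Apply d again. Using the 1-form formula, the coefficient of dx ∧ dy in d(df) is ∂^2 f/∂x ∂y - ∂^2 f/∂y ∂x = (-z) - (-z) = 0 (equality of mixed partials for smooth f).
Similarly for dx ∧ dz and dy ∧ dz — all coefficients vanish. So d(df) = 0.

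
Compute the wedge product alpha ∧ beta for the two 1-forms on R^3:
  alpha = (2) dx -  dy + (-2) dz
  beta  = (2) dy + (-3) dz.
alpha ∧ beta = (4) dx ∧ dy + (-6) dx ∧ dz + (7) dy ∧ dz

Distribute the wedge, using dx_i ∧ dx_j = -dx_j ∧ dx_i and dx_i ∧ dx_i = 0. For each pair (i, j) with i < j, the coefficient of dx_i ∧ dx_j in alpha ∧ beta is (alpha_i * beta_j - alpha_j * beta_i). Collecting: alpha ∧ beta = (4) dx ∧ dy + (-6) dx ∧ dz + (7) dy ∧ dz.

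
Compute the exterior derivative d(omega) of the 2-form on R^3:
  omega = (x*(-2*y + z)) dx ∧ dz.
d(omega) = (2*x) dx ∧ dy ∧ dz

For a 2-form omega = sum_{i<j} g_{ij} dx_i ∧ dx_j, the exterior derivative is
  d(omega) = sum_{i<j} d(g_{ij}) ∧ dx_i ∧ dx_j = sum_{i<j, k} (∂g_{ij}/∂x_k) dx_k ∧ dx_i ∧ dx_j.
Expand each term, using dx_k ∧ dx_i ∧ dx_j = sgn(permutation) dx_{(a)} ∧ dx_{(b)} ∧ dx_{(c)} with (a < b < c) sorted:
  d(x*(-2*y + z)) includes (∂/∂y)(x*(-2*y + z)) dy = (-2*x) dy, which multiplied by dx ∧ dz gives (2*x) dx ∧ dy ∧ dz
Collecting like 3-forms: d(omega) = (2*x) dx ∧ dy ∧ dz.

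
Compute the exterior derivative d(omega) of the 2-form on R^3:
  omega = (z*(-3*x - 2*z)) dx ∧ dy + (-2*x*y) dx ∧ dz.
d(omega) = (-x - 4*z) dx ∧ dy ∧ dz

For a 2-form omega = sum_{i<j} g_{ij} dx_i ∧ dx_j, the exterior derivative is
  d(omega) = sum_{i<j} d(g_{ij}) ∧ dx_i ∧ dx_j = sum_{i<j, k} (∂g_{ij}/∂x_k) dx_k ∧ dx_i ∧ dx_j.
Expand each term, using dx_k ∧ dx_i ∧ dx_j = sgn(permutation) dx_{(a)} ∧ dx_{(b)} ∧ dx_{(c)} with (a < b < c) sorted:
  d(z*(-3*x - 2*z)) includes (∂/∂z)(z*(-3*x - 2*z)) dz = (-3*x - 4*z) dz, which multiplied by dx ∧ dy gives (-3*x - 4*z) dx ∧ dy ∧ dz
  d(-2*x*y) includes (∂/∂y)(-2*x*y) dy = (-2*x) dy, which multiplied by dx ∧ dz gives (2*x) dx ∧ dy ∧ dz
Collecting like 3-forms: d(omega) = (-x - 4*z) dx ∧ dy ∧ dz.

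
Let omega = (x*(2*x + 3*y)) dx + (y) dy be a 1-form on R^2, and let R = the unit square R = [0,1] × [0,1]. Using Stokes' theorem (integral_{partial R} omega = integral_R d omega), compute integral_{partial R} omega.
integral_(partial R) omega = -3/2

Stokes: integral_partial_R omega = integral_R d omega with d omega = (∂Q/∂x - ∂P/∂y) dx ∧ dy.
  ∂Q/∂x = 0
  ∂P/∂y = 3*x
  integrand = ∂Q/∂x - ∂P/∂y = -3*x.
Integrating over R: integral_0^1 integral_0^1 (-3*x) dx dy = -3/2.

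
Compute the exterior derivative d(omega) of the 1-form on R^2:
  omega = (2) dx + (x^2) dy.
d(omega) = (2*x) dx ∧ dy

For a 1-form omega = sum_i f_i dx_i, the exterior derivative is
  d(omega) = sum_{i < j} (∂f_j/∂x_i - ∂f_i/∂x_j) dx_i ∧ dx_j.
  coefficient of dx ∧ dy: ∂f_2/∂x - ∂f_1/∂y = ∂(x^2)/∂x - ∂(2)/∂y = 2*x
Assembling: d(omega) = (2*x) dx ∧ dy.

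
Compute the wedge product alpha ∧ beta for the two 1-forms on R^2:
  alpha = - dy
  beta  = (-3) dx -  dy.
alpha ∧ beta = (-3) dx ∧ dy

Distribute the wedge, using dx_i ∧ dx_j = -dx_j ∧ dx_i and dx_i ∧ dx_i = 0. For each pair (i, j) with i < j, the coefficient of dx_i ∧ dx_j in alpha ∧ beta is (alpha_i * beta_j - alpha_j * beta_i). Collecting: alpha ∧ beta = (-3) dx ∧ dy.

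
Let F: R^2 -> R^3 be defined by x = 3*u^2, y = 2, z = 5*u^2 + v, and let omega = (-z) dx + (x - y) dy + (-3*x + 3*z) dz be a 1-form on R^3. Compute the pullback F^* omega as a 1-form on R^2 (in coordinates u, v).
F^* omega = (30*u^3 + 24*u*v) du + (6*u^2 + 3*v) dv

Using F^*(f dg) = (f ∘ F) d(g ∘ F), substitute each coordinate x_i by F_i(u, v) in f_i, and replace dx_i by d F_i = (∂F_i/∂u) du + (∂F_i/∂v) dv.
  For the x component: f_1(F) = -5*u^2 - v; d F_1 = (6*u) du + (0) dv
  For the y component: f_2(F) = 3*u^2 - 2; d F_2 = (0) du + (0) dv
  For the z component: f_3(F) = 6*u^2 + 3*v; d F_3 = (10*u) du + (1) dv
Combining and collecting du, dv coefficients:
  coeff of du: 30*u^3 + 24*u*v
  coeff of dv: 6*u^2 + 3*v
F^* omega = (30*u^3 + 24*u*v) du + (6*u^2 + 3*v) dv.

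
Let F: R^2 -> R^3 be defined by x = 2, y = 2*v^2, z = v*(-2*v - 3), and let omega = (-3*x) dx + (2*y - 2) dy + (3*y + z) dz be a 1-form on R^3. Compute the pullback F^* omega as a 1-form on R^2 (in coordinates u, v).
F^* omega = (v) dv

Using F^*(f dg) = (f ∘ F) d(g ∘ F), substitute each coordinate x_i by F_i(u, v) in f_i, and replace dx_i by d F_i = (∂F_i/∂u) du + (∂F_i/∂v) dv.
  For the x component: f_1(F) = -6; d F_1 = (0) du + (0) dv
  For the y component: f_2(F) = 4*v^2 - 2; d F_2 = (0) du + (4*v) dv
  For the z component: f_3(F) = v*(4*v - 3); d F_3 = (0) du + (-4*v - 3) dv
Combining and collecting du, dv coefficients:
  coeff of du: 0
  coeff of dv: v
F^* omega = (v) dv.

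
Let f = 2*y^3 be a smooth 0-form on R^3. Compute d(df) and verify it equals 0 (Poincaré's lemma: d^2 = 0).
d(df) = 0

Step 1: df = sum_i (∂f/∂x_i) dx_i = (0) dx + (6*y^2) dy + (0) dz.
Step 2: Apply d again. Using the 1-form formula, the coefficient of dx ∧ dy in d(df) is ∂^2 f/∂x ∂y - ∂^2 f/∂y ∂x = (0) - (0) = 0 (equality of mixed partials for smooth f).
Similarly for dx ∧ dz and dy ∧ dz — all coefficients vanish. So d(df) = 0.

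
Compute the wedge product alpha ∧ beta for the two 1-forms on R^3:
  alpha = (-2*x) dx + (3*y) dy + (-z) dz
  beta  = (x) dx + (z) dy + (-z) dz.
alpha ∧ beta = (-x*(3*y + 2*z)) dx ∧ dy + (3*x*z) dx ∧ dz + (z*(-3*y + z)) dy ∧ dz

Distribute the wedge, using dx_i ∧ dx_j = -dx_j ∧ dx_i and dx_i ∧ dx_i = 0. For each pair (i, j) with i < j, the coefficient of dx_i ∧ dx_j in alpha ∧ beta is (alpha_i * beta_j - alpha_j * beta_i). Collecting: alpha ∧ beta = (-x*(3*y + 2*z)) dx ∧ dy + (3*x*z) dx ∧ dz + (z*(-3*y + z)) dy ∧ dz.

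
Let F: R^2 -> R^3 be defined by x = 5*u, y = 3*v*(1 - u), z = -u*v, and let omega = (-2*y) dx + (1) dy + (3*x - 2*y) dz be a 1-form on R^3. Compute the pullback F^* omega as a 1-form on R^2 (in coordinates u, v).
F^* omega = (3*v*(-2*u*v + 5*u + 2*v - 11)) du + (-6*u^2*v - 15*u^2 + 6*u*v - 3*u + 3) dv

Using F^*(f dg) = (f ∘ F) d(g ∘ F), substitute each coordinate x_i by F_i(u, v) in f_i, and replace dx_i by d F_i = (∂F_i/∂u) du + (∂F_i/∂v) dv.
  For the x component: f_1(F) = 6*v*(u - 1); d F_1 = (5) du + (0) dv
  For the y component: f_2(F) = 1; d F_2 = (-3*v) du + (3 - 3*u) dv
  For the z component: f_3(F) = 6*u*v + 15*u - 6*v; d F_3 = (-v) du + (-u) dv
Combining and collecting du, dv coefficients:
  coeff of du: 3*v*(-2*u*v + 5*u + 2*v - 11)
  coeff of dv: -6*u^2*v - 15*u^2 + 6*u*v - 3*u + 3
F^* omega = (3*v*(-2*u*v + 5*u + 2*v - 11)) du + (-6*u^2*v - 15*u^2 + 6*u*v - 3*u + 3) dv.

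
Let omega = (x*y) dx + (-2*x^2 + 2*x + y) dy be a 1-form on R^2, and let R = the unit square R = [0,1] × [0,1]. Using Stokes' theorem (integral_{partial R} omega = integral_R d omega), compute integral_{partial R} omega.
integral_(partial R) omega = -1/2

Stokes: integral_partial_R omega = integral_R d omega with d omega = (∂Q/∂x - ∂P/∂y) dx ∧ dy.
  ∂Q/∂x = 2 - 4*x
  ∂P/∂y = x
  integrand = ∂Q/∂x - ∂P/∂y = 2 - 5*x.
Integrating over R: integral_0^1 integral_0^1 (2 - 5*x) dx dy = -1/2.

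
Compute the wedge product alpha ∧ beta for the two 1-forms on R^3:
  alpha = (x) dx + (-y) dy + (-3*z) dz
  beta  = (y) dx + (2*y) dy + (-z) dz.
alpha ∧ beta = (y*(2*x + y)) dx ∧ dy + (z*(-x + 3*y)) dx ∧ dz + (7*y*z) dy ∧ dz

Distribute the wedge, using dx_i ∧ dx_j = -dx_j ∧ dx_i and dx_i ∧ dx_i = 0. For each pair (i, j) with i < j, the coefficient of dx_i ∧ dx_j in alpha ∧ beta is (alpha_i * beta_j - alpha_j * beta_i). Collecting: alpha ∧ beta = (y*(2*x + y)) dx ∧ dy + (z*(-x + 3*y)) dx ∧ dz + (7*y*z) dy ∧ dz.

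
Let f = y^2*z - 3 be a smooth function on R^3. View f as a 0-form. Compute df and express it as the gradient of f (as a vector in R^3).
df = (0) dx + (2*y*z) dy + (y^2) dz; grad f = (0, 2*y*z, y^2)

For a 0-form f, d f = (∂f/∂x) dx + (∂f/∂y) dy + (∂f/∂z) dz. The components of the vector representation are exactly the entries of grad f in Cartesian coordinates:
  ∂f/∂x = 0
  ∂f/∂y = 2*y*z
  ∂f/∂z = y^2.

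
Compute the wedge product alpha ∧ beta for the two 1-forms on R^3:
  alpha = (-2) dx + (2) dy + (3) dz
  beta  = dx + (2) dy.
alpha ∧ beta = (-6) dx ∧ dy + (-3) dx ∧ dz + (-6) dy ∧ dz

Distribute the wedge, using dx_i ∧ dx_j = -dx_j ∧ dx_i and dx_i ∧ dx_i = 0. For each pair (i, j) with i < j, the coefficient of dx_i ∧ dx_j in alpha ∧ beta is (alpha_i * beta_j - alpha_j * beta_i). Collecting: alpha ∧ beta = (-6) dx ∧ dy + (-3) dx ∧ dz + (-6) dy ∧ dz.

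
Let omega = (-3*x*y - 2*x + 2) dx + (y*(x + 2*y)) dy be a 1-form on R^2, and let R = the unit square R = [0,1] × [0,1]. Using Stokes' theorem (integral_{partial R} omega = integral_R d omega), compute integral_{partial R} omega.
integral_(partial R) omega = 2

Stokes: integral_partial_R omega = integral_R d omega with d omega = (∂Q/∂x - ∂P/∂y) dx ∧ dy.
  ∂Q/∂x = y
  ∂P/∂y = -3*x
  integrand = ∂Q/∂x - ∂P/∂y = 3*x + y.
Integrating over R: integral_0^1 integral_0^1 (3*x + y) dx dy = 2.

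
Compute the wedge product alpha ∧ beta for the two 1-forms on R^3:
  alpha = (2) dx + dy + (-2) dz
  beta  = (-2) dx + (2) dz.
alpha ∧ beta = (2) dx ∧ dy + (2) dy ∧ dz

Distribute the wedge, using dx_i ∧ dx_j = -dx_j ∧ dx_i and dx_i ∧ dx_i = 0. For each pair (i, j) with i < j, the coefficient of dx_i ∧ dx_j in alpha ∧ beta is (alpha_i * beta_j - alpha_j * beta_i). Collecting: alpha ∧ beta = (2) dx ∧ dy + (2) dy ∧ dz.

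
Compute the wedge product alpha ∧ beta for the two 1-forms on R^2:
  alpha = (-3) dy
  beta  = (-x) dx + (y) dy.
alpha ∧ beta = (-3*x) dx ∧ dy

Distribute the wedge, using dx_i ∧ dx_j = -dx_j ∧ dx_i and dx_i ∧ dx_i = 0. For each pair (i, j) with i < j, the coefficient of dx_i ∧ dx_j in alpha ∧ beta is (alpha_i * beta_j - alpha_j * beta_i). Collecting: alpha ∧ beta = (-3*x) dx ∧ dy.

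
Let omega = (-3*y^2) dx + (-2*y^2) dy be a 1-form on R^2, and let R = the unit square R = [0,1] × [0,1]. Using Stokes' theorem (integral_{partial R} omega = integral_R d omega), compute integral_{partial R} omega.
integral_(partial R) omega = 3

Stokes: integral_partial_R omega = integral_R d omega with d omega = (∂Q/∂x - ∂P/∂y) dx ∧ dy.
  ∂Q/∂x = 0
  ∂P/∂y = -6*y
  integrand = ∂Q/∂x - ∂P/∂y = 6*y.
Integrating over R: integral_0^1 integral_0^1 (6*y) dx dy = 3.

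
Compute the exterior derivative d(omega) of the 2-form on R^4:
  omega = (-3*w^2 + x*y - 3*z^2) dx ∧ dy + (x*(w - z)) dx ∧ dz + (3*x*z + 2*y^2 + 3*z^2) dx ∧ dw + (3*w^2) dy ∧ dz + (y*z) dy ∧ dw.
d(omega) = (-6*z) dx ∧ dy ∧ dz + (-6*w - 4*y) dx ∧ dy ∧ dw + (-2*x - 6*z) dx ∧ dz ∧ dw + (6*w - y) dy ∧ dz ∧ dw

For a 2-form omega = sum_{i<j} g_{ij} dx_i ∧ dx_j, the exterior derivative is
  d(omega) = sum_{i<j} d(g_{ij}) ∧ dx_i ∧ dx_j = sum_{i<j, k} (∂g_{ij}/∂x_k) dx_k ∧ dx_i ∧ dx_j.
Expand each term, using dx_k ∧ dx_i ∧ dx_j = sgn(permutation) dx_{(a)} ∧ dx_{(b)} ∧ dx_{(c)} with (a < b < c) sorted:
  d(-3*w^2 + x*y - 3*z^2) includes (∂/∂z)(-3*w^2 + x*y - 3*z^2) dz = (-6*z) dz, which multiplied by dx ∧ dy gives (-6*z) dx ∧ dy ∧ dz
  d(-3*w^2 + x*y - 3*z^2) includes (∂/∂w)(-3*w^2 + x*y - 3*z^2) dw = (-6*w) dw, which multiplied by dx ∧ dy gives (-6*w) dx ∧ dy ∧ dw
  d(x*(w - z)) includes (∂/∂w)(x*(w - z)) dw = (x) dw, which multiplied by dx ∧ dz gives (x) dx ∧ dz ∧ dw
  d(3*x*z + 2*y^2 + 3*z^2) includes (∂/∂y)(3*x*z + 2*y^2 + 3*z^2) dy = (4*y) dy, which multiplied by dx ∧ dw gives (-4*y) dx ∧ dy ∧ dw
  d(3*x*z + 2*y^2 + 3*z^2) includes (∂/∂z)(3*x*z + 2*y^2 + 3*z^2) dz = (3*x + 6*z) dz, which multiplied by dx ∧ dw gives (-3*x - 6*z) dx ∧ dz ∧ dw
  d(3*w^2) includes (∂/∂w)(3*w^2) dw = (6*w) dw, which multiplied by dy ∧ dz gives (6*w) dy ∧ dz ∧ dw
  d(y*z) includes (∂/∂z)(y*z) dz = (y) dz, which multiplied by dy ∧ dw gives (-y) dy ∧ dz ∧ dw
Collecting like 3-forms: d(omega) = (-6*z) dx ∧ dy ∧ dz + (-6*w - 4*y) dx ∧ dy ∧ dw + (-2*x - 6*z) dx ∧ dz ∧ dw + (6*w - y) dy ∧ dz ∧ dw.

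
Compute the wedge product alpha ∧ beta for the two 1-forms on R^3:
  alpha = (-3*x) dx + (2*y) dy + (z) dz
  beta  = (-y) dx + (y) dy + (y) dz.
alpha ∧ beta = (y*(-3*x + 2*y)) dx ∧ dy + (y*(-3*x + z)) dx ∧ dz + (y*(2*y - z)) dy ∧ dz

Distribute the wedge, using dx_i ∧ dx_j = -dx_j ∧ dx_i and dx_i ∧ dx_i = 0. For each pair (i, j) with i < j, the coefficient of dx_i ∧ dx_j in alpha ∧ beta is (alpha_i * beta_j - alpha_j * beta_i). Collecting: alpha ∧ beta = (y*(-3*x + 2*y)) dx ∧ dy + (y*(-3*x + z)) dx ∧ dz + (y*(2*y - z)) dy ∧ dz.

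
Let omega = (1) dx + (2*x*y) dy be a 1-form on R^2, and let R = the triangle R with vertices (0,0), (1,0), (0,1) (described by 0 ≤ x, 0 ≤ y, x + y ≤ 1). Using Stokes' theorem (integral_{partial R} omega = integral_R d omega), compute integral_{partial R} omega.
integral_(partial R) omega = 1/3

Stokes: integral_partial_R omega = integral_R d omega with d omega = (∂Q/∂x - ∂P/∂y) dx ∧ dy.
  ∂Q/∂x = 2*y
  ∂P/∂y = 0
  integrand = ∂Q/∂x - ∂P/∂y = 2*y.
Integrating over R: integral_0^1 integral_0^{1-x} (2*y) dy dx = 1/3.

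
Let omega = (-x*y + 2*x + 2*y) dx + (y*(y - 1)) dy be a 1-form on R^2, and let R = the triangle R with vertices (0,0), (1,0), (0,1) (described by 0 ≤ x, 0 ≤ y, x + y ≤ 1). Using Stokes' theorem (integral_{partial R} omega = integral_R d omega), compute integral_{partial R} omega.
integral_(partial R) omega = -5/6

Stokes: integral_partial_R omega = integral_R d omega with d omega = (∂Q/∂x - ∂P/∂y) dx ∧ dy.
  ∂Q/∂x = 0
  ∂P/∂y = 2 - x
  integrand = ∂Q/∂x - ∂P/∂y = x - 2.
Integrating over R: integral_0^1 integral_0^{1-x} (x - 2) dy dx = -5/6.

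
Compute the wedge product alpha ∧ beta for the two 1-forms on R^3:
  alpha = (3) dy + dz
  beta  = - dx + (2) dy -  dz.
alpha ∧ beta = (3) dx ∧ dy + (-5) dy ∧ dz + (1) dx ∧ dz

Distribute the wedge, using dx_i ∧ dx_j = -dx_j ∧ dx_i and dx_i ∧ dx_i = 0. For each pair (i, j) with i < j, the coefficient of dx_i ∧ dx_j in alpha ∧ beta is (alpha_i * beta_j - alpha_j * beta_i). Collecting: alpha ∧ beta = (3) dx ∧ dy + (-5) dy ∧ dz + (1) dx ∧ dz.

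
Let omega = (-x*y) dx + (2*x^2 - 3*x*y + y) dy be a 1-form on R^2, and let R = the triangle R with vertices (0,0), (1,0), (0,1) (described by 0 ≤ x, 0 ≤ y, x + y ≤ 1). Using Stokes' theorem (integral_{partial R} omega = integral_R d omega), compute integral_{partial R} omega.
integral_(partial R) omega = 1/3

Stokes: integral_partial_R omega = integral_R d omega with d omega = (∂Q/∂x - ∂P/∂y) dx ∧ dy.
  ∂Q/∂x = 4*x - 3*y
  ∂P/∂y = -x
  integrand = ∂Q/∂x - ∂P/∂y = 5*x - 3*y.
Integrating over R: integral_0^1 integral_0^{1-x} (5*x - 3*y) dy dx = 1/3.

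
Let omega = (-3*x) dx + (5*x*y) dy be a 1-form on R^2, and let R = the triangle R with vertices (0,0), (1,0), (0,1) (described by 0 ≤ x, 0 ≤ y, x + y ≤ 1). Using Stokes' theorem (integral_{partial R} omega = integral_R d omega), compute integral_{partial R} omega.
integral_(partial R) omega = 5/6

Stokes: integral_partial_R omega = integral_R d omega with d omega = (∂Q/∂x - ∂P/∂y) dx ∧ dy.
  ∂Q/∂x = 5*y
  ∂P/∂y = 0
  integrand = ∂Q/∂x - ∂P/∂y = 5*y.
Integrating over R: integral_0^1 integral_0^{1-x} (5*y) dy dx = 5/6.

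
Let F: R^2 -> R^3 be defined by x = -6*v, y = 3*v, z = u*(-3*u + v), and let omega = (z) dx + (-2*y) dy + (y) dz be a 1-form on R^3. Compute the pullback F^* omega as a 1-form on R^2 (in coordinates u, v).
F^* omega = (3*v*(-6*u + v)) du + (18*u^2 - 3*u*v - 18*v) dv

Using F^*(f dg) = (f ∘ F) d(g ∘ F), substitute each coordinate x_i by F_i(u, v) in f_i, and replace dx_i by d F_i = (∂F_i/∂u) du + (∂F_i/∂v) dv.
  For the x component: f_1(F) = u*(-3*u + v); d F_1 = (0) du + (-6) dv
  For the y component: f_2(F) = -6*v; d F_2 = (0) du + (3) dv
  For the z component: f_3(F) = 3*v; d F_3 = (-6*u + v) du + (u) dv
Combining and collecting du, dv coefficients:
  coeff of du: 3*v*(-6*u + v)
  coeff of dv: 18*u^2 - 3*u*v - 18*v
F^* omega = (3*v*(-6*u + v)) du + (18*u^2 - 3*u*v - 18*v) dv.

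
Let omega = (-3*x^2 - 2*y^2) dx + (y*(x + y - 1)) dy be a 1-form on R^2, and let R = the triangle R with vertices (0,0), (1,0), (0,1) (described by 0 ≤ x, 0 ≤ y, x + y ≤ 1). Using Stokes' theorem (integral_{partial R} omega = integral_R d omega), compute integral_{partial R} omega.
integral_(partial R) omega = 5/6

Stokes: integral_partial_R omega = integral_R d omega with d omega = (∂Q/∂x - ∂P/∂y) dx ∧ dy.
  ∂Q/∂x = y
  ∂P/∂y = -4*y
  integrand = ∂Q/∂x - ∂P/∂y = 5*y.
Integrating over R: integral_0^1 integral_0^{1-x} (5*y) dy dx = 5/6.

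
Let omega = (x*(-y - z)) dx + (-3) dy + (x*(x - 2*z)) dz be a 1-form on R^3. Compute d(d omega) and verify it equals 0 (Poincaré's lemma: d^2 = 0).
d(d omega) = 0

Step 1: d omega = sum_{i<j} (∂f_j/∂x_i - ∂f_i/∂x_j) dx_i ∧ dx_j:
  coeff of dx ∧ dy: x
  coeff of dx ∧ dz: 3*x - 2*z
  coeff of dy ∧ dz: 0
Step 2: Apply d again to each 2-form coefficient. The only possible 3-form in R^3 is dx ∧ dy ∧ dz, with coefficient
  ∂(coeff of dy∧dz)/∂x - ∂(coeff of dx∧dz)/∂y + ∂(coeff of dx∧dy)/∂z
  = ∂/∂x (0) - ∂/∂y (3*x - 2*z) + ∂/∂z (x).
Each of these terms simplifies to sums of mixed partials that cancel in pairs. The result is 0 (by equality of mixed partials for smooth functions — Schwarz / Clairaut).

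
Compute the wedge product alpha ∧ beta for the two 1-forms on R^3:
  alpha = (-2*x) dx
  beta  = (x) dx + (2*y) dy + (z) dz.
alpha ∧ beta = (-4*x*y) dx ∧ dy + (-2*x*z) dx ∧ dz

Distribute the wedge, using dx_i ∧ dx_j = -dx_j ∧ dx_i and dx_i ∧ dx_i = 0. For each pair (i, j) with i < j, the coefficient of dx_i ∧ dx_j in alpha ∧ beta is (alpha_i * beta_j - alpha_j * beta_i). Collecting: alpha ∧ beta = (-4*x*y) dx ∧ dy + (-2*x*z) dx ∧ dz.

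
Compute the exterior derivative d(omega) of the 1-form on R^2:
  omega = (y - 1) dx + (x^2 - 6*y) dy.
d(omega) = (2*x - 1) dx ∧ dy

For a 1-form omega = sum_i f_i dx_i, the exterior derivative is
  d(omega) = sum_{i < j} (∂f_j/∂x_i - ∂f_i/∂x_j) dx_i ∧ dx_j.
  coefficient of dx ∧ dy: ∂f_2/∂x - ∂f_1/∂y = ∂(x^2 - 6*y)/∂x - ∂(y - 1)/∂y = 2*x - 1
Assembling: d(omega) = (2*x - 1) dx ∧ dy.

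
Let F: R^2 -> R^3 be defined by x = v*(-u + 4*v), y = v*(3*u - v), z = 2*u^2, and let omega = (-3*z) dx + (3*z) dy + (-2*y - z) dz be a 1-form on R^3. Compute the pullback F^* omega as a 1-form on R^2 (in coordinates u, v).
F^* omega = (8*u*(-u^2 + v^2)) du + (u^2*(24*u - 60*v)) dv

Using F^*(f dg) = (f ∘ F) d(g ∘ F), substitute each coordinate x_i by F_i(u, v) in f_i, and replace dx_i by d F_i = (∂F_i/∂u) du + (∂F_i/∂v) dv.
  For the x component: f_1(F) = -6*u^2; d F_1 = (-v) du + (-u + 8*v) dv
  For the y component: f_2(F) = 6*u^2; d F_2 = (3*v) du + (3*u - 2*v) dv
  For the z component: f_3(F) = -2*u^2 - 6*u*v + 2*v^2; d F_3 = (4*u) du + (0) dv
Combining and collecting du, dv coefficients:
  coeff of du: 8*u*(-u^2 + v^2)
  coeff of dv: u^2*(24*u - 60*v)
F^* omega = (8*u*(-u^2 + v^2)) du + (u^2*(24*u - 60*v)) dv.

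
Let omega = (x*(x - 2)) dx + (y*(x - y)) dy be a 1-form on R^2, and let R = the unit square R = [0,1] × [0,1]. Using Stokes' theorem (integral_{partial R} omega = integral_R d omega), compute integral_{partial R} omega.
integral_(partial R) omega = 1/2

Stokes: integral_partial_R omega = integral_R d omega with d omega = (∂Q/∂x - ∂P/∂y) dx ∧ dy.
  ∂Q/∂x = y
  ∂P/∂y = 0
  integrand = ∂Q/∂x - ∂P/∂y = y.
Integrating over R: integral_0^1 integral_0^1 (y) dx dy = 1/2.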